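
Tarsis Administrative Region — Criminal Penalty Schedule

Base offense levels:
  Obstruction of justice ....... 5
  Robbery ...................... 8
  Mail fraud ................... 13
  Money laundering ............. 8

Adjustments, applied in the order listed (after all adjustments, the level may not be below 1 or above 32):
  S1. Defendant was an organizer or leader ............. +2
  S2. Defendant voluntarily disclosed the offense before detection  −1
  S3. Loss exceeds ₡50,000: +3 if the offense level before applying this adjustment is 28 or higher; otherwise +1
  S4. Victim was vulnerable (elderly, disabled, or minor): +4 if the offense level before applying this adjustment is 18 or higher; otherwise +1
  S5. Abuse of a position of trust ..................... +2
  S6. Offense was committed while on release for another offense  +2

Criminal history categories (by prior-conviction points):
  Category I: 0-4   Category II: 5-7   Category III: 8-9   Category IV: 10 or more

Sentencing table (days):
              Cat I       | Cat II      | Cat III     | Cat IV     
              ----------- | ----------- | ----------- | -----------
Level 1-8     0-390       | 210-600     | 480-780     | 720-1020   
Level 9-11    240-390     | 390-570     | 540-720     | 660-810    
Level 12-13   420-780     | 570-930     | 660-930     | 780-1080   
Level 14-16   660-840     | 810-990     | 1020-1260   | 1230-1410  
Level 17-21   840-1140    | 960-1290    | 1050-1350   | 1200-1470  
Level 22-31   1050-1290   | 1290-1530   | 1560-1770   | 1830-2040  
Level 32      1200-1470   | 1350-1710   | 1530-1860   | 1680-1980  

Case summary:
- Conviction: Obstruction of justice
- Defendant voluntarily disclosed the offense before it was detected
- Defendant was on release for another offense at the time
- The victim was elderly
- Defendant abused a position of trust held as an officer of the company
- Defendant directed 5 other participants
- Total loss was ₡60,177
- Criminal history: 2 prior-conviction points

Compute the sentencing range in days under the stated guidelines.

Base offense level for obstruction of justice: 5.
S1 applies: 5 + 2 = 7.
S2 applies: 7 − 1 = 6.
S3 applies (level before this adjustment is 6 < 28, so +1): 6 + 1 = 7.
S4 applies (level before this adjustment is 7 < 18, so +1): 7 + 1 = 8.
S5 applies: 8 + 2 = 10.
S6 applies: 10 + 2 = 12.
Final offense level: 12.
Criminal history: 2 prior points → Category I (0-4).
Level 12 falls in the 12-13 band.
Grid: Level 12-13 × Category I = 420-780 days.

420-780 days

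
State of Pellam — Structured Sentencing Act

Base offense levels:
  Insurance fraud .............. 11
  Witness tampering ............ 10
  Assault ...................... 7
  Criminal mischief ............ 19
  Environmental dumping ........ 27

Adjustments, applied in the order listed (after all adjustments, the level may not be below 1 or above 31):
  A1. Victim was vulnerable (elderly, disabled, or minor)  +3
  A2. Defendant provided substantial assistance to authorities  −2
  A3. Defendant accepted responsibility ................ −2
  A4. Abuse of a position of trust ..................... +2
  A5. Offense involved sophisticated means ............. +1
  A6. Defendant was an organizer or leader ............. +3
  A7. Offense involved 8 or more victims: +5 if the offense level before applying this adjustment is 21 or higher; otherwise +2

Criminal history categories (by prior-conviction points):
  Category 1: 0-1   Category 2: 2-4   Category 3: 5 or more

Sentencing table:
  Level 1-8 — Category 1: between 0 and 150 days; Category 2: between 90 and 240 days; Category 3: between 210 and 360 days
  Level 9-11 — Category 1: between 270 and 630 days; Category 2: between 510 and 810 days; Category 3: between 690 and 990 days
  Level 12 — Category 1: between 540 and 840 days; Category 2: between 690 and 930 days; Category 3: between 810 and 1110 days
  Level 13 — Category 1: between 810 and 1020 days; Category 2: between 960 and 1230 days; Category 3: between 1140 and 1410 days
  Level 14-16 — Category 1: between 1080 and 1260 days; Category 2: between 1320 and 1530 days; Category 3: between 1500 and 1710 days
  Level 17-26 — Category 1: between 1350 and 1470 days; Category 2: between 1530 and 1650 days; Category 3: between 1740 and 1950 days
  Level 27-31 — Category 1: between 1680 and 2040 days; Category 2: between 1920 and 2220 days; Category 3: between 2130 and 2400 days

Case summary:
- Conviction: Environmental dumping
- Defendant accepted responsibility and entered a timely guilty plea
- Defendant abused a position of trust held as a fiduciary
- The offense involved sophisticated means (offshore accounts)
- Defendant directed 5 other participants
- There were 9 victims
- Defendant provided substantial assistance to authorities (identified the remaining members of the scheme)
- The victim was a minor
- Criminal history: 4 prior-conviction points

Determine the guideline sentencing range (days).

Base offense level for environmental dumping: 27.
A1 applies: 27 + 3 = 30.
A2 applies: 30 − 2 = 28.
A3 applies: 28 − 2 = 26.
A4 applies: 26 + 2 = 28.
A5 applies: 28 + 1 = 29.
A6 applies: 29 + 3 = 32.
A7 applies (level before this adjustment is 32 ≥ 21, so +5): 32 + 5 = 37.
Level 37 exceeds the maximum of 31; capped at 31.
Final offense level: 31.
Criminal history: 4 prior points → Category 2 (2-4).
Level 31 falls in the 27-31 band.
Grid: Level 27-31 × Category 2 = 1920-2220 days.

1920-2220 days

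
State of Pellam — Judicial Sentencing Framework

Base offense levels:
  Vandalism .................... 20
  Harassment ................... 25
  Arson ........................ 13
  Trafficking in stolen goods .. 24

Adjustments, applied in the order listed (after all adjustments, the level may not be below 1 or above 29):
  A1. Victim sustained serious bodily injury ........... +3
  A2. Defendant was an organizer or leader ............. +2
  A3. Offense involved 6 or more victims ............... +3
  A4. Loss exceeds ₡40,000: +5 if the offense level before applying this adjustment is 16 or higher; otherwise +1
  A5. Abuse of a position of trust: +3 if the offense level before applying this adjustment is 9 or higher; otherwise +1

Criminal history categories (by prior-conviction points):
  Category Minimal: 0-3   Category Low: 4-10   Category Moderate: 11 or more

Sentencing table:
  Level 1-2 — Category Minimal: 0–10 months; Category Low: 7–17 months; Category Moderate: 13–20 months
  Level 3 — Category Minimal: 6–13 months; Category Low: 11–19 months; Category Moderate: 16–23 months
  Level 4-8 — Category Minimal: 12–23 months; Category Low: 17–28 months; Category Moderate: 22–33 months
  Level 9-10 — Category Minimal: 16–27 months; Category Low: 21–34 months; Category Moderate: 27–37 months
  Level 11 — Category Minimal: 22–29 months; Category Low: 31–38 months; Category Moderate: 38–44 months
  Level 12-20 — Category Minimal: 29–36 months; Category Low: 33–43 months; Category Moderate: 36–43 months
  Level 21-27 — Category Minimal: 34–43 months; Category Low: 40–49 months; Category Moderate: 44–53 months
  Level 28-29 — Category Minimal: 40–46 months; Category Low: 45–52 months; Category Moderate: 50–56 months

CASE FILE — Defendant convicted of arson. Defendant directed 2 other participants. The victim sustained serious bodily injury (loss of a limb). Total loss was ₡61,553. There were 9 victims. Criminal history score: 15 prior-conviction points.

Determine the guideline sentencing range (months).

44-53 months

Base offense level for arson: 13.
A1 applies: 13 + 3 = 16.
A2 applies: 16 + 2 = 18.
A3 applies: 18 + 3 = 21.
A4 applies (level before this adjustment is 21 ≥ 16, so +5): 21 + 5 = 26.
Final offense level: 26.
Criminal history: 15 prior points → Category Moderate (11+).
Level 26 falls in the 21-27 band.
Grid: Level 21-27 × Category Moderate = 44-53 months.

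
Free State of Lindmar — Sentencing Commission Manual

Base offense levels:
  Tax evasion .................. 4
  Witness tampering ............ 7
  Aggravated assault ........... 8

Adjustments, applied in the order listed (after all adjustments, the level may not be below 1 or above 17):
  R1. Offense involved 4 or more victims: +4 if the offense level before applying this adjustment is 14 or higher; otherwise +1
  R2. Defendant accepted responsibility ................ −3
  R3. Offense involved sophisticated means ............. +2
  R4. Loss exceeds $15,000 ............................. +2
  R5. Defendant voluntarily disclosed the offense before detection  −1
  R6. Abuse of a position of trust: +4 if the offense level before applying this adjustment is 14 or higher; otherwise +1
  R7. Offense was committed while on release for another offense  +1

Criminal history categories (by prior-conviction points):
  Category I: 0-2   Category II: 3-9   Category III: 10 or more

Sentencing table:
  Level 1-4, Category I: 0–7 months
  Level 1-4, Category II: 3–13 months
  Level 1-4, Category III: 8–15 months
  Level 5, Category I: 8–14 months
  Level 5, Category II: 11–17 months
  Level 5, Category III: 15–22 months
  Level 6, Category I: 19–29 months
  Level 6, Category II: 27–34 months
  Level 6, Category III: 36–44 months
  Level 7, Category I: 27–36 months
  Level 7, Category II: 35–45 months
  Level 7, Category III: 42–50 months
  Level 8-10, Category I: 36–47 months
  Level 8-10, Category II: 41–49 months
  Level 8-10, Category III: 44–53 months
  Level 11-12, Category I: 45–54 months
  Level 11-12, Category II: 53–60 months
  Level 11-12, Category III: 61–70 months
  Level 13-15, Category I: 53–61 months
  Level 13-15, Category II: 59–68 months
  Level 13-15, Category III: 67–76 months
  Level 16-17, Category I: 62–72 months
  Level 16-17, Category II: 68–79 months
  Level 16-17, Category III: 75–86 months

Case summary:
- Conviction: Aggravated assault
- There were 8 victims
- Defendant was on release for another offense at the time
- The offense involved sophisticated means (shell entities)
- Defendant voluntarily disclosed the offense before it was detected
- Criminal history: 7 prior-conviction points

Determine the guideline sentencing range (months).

53-60 months

Base offense level for aggravated assault: 8.
R1 applies (level before this adjustment is 8 < 14, so +1): 8 + 1 = 9.
R2 does not apply.
R3 applies: 9 + 2 = 11.
R4 does not apply.
R5 applies: 11 − 1 = 10.
R7 applies: 10 + 1 = 11.
Final offense level: 11.
Criminal history: 7 prior points → Category II (3-9).
Level 11 falls in the 11-12 band.
Grid: Level 11-12 × Category II = 53-60 months.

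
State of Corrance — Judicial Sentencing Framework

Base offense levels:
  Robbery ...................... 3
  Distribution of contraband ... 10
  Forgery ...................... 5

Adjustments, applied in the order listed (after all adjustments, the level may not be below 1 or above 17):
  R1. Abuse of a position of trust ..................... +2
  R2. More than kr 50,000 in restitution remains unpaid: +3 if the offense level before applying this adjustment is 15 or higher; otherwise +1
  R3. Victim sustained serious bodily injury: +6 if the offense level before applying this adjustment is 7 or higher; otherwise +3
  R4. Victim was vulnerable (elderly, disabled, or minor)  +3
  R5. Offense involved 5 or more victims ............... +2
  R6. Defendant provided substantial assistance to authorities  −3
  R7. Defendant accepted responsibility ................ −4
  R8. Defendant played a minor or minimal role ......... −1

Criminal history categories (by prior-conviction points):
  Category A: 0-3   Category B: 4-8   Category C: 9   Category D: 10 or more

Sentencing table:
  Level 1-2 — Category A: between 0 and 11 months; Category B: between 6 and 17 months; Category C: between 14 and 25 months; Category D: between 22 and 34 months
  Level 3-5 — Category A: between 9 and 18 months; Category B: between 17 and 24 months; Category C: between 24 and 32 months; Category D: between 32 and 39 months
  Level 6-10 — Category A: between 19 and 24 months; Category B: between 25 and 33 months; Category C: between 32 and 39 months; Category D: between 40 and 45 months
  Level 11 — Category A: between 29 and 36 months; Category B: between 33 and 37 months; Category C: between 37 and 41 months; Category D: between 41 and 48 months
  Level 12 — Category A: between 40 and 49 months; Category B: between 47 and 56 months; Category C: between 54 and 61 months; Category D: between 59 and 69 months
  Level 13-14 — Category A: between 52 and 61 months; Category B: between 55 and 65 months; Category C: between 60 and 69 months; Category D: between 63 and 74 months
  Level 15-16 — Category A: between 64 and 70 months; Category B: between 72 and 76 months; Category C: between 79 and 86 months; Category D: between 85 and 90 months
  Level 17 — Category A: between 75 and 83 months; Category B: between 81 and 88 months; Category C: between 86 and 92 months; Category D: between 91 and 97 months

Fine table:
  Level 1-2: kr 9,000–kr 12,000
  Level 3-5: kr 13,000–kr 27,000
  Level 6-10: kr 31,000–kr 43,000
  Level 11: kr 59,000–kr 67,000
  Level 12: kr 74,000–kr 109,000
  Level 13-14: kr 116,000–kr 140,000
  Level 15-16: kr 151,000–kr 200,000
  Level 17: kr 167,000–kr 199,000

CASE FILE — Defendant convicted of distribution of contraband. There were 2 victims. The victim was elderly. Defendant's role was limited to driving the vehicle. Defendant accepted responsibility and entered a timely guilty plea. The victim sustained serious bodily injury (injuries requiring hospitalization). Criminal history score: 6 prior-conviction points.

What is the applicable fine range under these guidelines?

kr 116,000–kr 140,000

Base offense level for distribution of contraband: 10.
R3 applies (level before this adjustment is 10 ≥ 7, so +6): 10 + 6 = 16.
R4 applies: 16 + 3 = 19.
R6 does not apply.
R7 applies: 19 − 4 = 15.
R8 applies: 15 − 1 = 14.
Final offense level: 14.
Level 14 falls in the 13-14 band.
Fine table: Level 13-14 → kr 116,000–kr 140,000.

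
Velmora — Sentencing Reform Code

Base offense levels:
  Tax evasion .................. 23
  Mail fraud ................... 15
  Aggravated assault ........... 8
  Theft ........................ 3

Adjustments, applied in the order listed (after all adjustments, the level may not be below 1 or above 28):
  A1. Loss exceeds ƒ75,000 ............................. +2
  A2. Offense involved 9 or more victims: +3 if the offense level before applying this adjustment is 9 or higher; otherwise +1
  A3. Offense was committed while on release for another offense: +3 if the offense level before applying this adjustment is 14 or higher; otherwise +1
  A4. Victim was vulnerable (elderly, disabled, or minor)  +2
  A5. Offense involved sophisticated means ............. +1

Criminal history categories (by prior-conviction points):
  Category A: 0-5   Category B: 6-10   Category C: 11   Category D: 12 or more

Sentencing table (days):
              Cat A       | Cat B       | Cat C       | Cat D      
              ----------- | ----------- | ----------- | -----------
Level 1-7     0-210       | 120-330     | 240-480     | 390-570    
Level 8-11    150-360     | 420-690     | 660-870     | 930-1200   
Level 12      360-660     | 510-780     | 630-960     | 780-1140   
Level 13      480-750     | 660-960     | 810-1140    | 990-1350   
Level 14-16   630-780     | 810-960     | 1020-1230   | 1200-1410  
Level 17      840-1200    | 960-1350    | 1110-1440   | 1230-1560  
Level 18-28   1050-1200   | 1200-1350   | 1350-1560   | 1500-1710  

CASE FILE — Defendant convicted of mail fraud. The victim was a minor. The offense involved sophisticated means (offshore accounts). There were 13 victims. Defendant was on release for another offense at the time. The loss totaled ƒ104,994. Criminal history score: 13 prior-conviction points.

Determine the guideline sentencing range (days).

1500-1710 days

Base offense level for mail fraud: 15.
A1 applies: 15 + 2 = 17.
A2 applies (level before this adjustment is 17 ≥ 9, so +3): 17 + 3 = 20.
A3 applies (level before this adjustment is 20 ≥ 14, so +3): 20 + 3 = 23.
A4 applies: 23 + 2 = 25.
A5 applies: 25 + 1 = 26.
Final offense level: 26.
Criminal history: 13 prior points → Category D (12+).
Level 26 falls in the 18-28 band.
Grid: Level 18-28 × Category D = 1500-1710 days.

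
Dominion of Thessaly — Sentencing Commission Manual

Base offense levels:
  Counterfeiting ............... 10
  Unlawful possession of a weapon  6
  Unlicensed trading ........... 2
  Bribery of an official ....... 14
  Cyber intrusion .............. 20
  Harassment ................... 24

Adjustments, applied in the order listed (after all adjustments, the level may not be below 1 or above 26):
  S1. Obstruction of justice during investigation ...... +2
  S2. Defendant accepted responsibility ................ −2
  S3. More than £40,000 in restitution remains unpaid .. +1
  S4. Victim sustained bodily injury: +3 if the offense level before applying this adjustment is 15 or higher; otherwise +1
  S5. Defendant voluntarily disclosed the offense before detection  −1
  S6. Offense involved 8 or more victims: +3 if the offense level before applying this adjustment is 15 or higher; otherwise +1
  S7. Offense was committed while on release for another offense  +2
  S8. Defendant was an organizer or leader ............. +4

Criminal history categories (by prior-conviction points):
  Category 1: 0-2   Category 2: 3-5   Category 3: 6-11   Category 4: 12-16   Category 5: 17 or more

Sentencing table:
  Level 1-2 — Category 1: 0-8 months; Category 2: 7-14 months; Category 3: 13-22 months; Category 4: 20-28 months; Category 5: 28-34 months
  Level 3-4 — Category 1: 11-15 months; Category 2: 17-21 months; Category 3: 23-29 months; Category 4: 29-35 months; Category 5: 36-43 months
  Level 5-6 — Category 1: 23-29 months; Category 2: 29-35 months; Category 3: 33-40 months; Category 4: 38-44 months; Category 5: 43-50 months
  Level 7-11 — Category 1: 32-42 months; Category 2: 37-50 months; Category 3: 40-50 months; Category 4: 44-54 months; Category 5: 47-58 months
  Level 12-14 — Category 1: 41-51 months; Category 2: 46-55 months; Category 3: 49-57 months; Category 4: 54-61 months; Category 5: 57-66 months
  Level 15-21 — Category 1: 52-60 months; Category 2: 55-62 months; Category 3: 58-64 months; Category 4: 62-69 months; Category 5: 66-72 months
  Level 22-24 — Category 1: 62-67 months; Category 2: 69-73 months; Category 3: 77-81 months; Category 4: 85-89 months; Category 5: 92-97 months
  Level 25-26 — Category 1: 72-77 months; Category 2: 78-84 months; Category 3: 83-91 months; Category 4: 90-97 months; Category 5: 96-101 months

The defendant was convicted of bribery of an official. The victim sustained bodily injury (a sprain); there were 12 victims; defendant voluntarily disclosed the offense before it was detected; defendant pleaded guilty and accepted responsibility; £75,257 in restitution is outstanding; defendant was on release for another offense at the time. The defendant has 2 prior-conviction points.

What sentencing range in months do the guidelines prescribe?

Base offense level for bribery of an official: 14.
S1 does not apply.
S2 applies: 14 − 2 = 12.
S3 applies: 12 + 1 = 13.
S4 applies (level before this adjustment is 13 < 15, so +1): 13 + 1 = 14.
S5 applies: 14 − 1 = 13.
S6 applies (level before this adjustment is 13 < 15, so +1): 13 + 1 = 14.
S7 applies: 14 + 2 = 16.
Final offense level: 16.
Criminal history: 2 prior points → Category 1 (0-2).
Level 16 falls in the 15-21 band.
Grid: Level 15-21 × Category 1 = 52-60 months.

52-60 months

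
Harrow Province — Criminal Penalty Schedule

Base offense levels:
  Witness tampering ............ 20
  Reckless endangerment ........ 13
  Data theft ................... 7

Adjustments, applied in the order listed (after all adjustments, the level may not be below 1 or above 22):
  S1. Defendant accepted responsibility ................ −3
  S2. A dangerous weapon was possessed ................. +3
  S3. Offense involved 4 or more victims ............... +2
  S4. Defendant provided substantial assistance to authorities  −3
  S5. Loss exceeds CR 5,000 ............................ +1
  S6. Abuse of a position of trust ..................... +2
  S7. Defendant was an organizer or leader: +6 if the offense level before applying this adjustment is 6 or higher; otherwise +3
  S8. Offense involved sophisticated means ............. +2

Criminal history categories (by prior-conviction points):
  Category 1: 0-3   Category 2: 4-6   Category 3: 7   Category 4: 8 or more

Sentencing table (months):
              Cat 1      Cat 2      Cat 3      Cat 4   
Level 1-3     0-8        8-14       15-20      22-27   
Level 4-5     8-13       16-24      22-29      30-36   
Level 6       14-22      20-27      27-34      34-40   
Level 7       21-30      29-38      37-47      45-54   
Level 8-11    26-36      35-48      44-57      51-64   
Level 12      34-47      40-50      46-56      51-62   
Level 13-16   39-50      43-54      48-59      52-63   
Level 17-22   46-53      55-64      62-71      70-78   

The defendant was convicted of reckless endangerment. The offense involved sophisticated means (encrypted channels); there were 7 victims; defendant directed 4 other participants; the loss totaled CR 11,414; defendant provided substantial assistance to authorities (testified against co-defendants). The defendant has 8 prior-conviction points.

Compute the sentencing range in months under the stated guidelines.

Base offense level for reckless endangerment: 13.
S3 applies: 13 + 2 = 15.
S4 applies: 15 − 3 = 12.
S5 applies: 12 + 1 = 13.
S6 does not apply.
S7 applies (level before this adjustment is 13 ≥ 6, so +6): 13 + 6 = 19.
S8 applies: 19 + 2 = 21.
Final offense level: 21.
Criminal history: 8 prior points → Category 4 (8+).
Level 21 falls in the 17-22 band.
Grid: Level 17-22 × Category 4 = 70-78 months.

70-78 months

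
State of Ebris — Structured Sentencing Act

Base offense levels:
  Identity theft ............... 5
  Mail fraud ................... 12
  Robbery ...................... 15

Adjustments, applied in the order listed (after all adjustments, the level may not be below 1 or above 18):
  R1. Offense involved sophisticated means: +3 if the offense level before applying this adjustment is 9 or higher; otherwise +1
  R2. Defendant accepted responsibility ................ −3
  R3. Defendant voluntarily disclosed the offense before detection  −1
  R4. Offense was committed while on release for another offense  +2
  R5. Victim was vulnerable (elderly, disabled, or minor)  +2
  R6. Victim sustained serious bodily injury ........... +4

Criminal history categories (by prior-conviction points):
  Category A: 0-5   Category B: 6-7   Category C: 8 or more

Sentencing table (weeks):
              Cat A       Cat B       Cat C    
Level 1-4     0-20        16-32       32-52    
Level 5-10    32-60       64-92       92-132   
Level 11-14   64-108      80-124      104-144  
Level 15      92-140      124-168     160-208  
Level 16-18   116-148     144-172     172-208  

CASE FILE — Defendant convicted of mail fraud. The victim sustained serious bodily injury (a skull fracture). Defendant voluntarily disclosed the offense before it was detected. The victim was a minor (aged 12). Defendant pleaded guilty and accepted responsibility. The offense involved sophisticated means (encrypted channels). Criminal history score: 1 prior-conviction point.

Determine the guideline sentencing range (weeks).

116-148 weeks

Base offense level for mail fraud: 12.
R1 applies (level before this adjustment is 12 ≥ 9, so +3): 12 + 3 = 15.
R2 applies: 15 − 3 = 12.
R3 applies: 12 − 1 = 11.
R5 applies: 11 + 2 = 13.
R6 applies: 13 + 4 = 17.
Final offense level: 17.
Criminal history: 1 prior point → Category A (0-5).
Level 17 falls in the 16-18 band.
Grid: Level 16-18 × Category A = 116-148 weeks.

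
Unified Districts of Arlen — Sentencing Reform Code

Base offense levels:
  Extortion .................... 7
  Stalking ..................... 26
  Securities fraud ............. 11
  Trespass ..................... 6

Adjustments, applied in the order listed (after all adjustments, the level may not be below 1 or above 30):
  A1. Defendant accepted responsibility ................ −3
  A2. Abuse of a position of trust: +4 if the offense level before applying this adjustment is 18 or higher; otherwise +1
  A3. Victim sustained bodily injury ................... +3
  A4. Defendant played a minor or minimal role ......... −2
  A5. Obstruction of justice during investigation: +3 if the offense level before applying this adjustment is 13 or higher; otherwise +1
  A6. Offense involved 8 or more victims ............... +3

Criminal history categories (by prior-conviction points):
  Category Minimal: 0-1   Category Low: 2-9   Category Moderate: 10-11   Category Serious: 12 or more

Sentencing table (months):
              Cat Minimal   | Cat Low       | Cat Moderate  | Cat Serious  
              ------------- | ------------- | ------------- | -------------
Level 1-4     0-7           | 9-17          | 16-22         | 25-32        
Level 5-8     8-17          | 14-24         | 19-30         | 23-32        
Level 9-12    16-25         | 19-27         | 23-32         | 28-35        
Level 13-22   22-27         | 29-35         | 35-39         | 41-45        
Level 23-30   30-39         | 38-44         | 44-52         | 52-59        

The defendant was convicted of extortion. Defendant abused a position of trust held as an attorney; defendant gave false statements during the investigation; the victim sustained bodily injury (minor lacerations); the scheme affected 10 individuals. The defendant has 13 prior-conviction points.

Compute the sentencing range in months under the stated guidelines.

Base offense level for extortion: 7.
A2 applies (level before this adjustment is 7 < 18, so +1): 7 + 1 = 8.
A3 applies: 8 + 3 = 11.
A5 applies (level before this adjustment is 11 < 13, so +1): 11 + 1 = 12.
A6 applies: 12 + 3 = 15.
Final offense level: 15.
Criminal history: 13 prior points → Category Serious (12+).
Level 15 falls in the 13-22 band.
Grid: Level 13-22 × Category Serious = 41-45 months.

41-45 months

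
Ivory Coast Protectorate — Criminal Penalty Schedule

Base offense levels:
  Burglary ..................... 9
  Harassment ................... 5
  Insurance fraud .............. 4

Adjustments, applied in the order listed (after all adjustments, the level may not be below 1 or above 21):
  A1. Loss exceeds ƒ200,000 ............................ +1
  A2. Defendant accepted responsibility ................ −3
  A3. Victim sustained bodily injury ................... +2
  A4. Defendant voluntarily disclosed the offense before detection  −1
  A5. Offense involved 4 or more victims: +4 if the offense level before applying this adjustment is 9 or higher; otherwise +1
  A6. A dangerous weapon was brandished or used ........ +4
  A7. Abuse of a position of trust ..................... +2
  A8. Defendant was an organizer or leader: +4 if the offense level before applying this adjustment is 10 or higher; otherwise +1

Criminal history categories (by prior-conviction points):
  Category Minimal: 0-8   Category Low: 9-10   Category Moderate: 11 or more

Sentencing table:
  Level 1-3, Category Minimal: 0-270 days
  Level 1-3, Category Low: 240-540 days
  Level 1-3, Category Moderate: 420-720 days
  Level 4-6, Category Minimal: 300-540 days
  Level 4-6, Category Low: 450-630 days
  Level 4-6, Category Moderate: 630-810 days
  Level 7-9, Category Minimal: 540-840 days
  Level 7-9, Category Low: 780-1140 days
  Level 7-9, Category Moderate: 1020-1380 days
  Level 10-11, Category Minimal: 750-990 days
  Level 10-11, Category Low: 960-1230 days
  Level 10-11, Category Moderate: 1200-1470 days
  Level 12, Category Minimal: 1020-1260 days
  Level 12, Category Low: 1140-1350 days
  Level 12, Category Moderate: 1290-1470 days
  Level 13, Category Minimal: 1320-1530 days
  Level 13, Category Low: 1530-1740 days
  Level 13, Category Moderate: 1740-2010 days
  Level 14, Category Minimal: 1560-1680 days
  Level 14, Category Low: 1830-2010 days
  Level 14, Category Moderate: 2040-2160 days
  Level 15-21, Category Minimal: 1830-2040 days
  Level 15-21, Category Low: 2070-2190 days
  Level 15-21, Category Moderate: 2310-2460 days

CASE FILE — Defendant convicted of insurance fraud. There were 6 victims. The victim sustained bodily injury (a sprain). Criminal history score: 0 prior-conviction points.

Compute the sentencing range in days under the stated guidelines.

540-840 days

Base offense level for insurance fraud: 4.
A1 does not apply.
A2 does not apply.
A3 applies: 4 + 2 = 6.
A5 applies (level before this adjustment is 6 < 9, so +1): 6 + 1 = 7.
A6 does not apply.
A8 does not apply.
Final offense level: 7.
Criminal history: 0 prior points → Category Minimal (0-8).
Level 7 falls in the 7-9 band.
Grid: Level 7-9 × Category Minimal = 540-840 days.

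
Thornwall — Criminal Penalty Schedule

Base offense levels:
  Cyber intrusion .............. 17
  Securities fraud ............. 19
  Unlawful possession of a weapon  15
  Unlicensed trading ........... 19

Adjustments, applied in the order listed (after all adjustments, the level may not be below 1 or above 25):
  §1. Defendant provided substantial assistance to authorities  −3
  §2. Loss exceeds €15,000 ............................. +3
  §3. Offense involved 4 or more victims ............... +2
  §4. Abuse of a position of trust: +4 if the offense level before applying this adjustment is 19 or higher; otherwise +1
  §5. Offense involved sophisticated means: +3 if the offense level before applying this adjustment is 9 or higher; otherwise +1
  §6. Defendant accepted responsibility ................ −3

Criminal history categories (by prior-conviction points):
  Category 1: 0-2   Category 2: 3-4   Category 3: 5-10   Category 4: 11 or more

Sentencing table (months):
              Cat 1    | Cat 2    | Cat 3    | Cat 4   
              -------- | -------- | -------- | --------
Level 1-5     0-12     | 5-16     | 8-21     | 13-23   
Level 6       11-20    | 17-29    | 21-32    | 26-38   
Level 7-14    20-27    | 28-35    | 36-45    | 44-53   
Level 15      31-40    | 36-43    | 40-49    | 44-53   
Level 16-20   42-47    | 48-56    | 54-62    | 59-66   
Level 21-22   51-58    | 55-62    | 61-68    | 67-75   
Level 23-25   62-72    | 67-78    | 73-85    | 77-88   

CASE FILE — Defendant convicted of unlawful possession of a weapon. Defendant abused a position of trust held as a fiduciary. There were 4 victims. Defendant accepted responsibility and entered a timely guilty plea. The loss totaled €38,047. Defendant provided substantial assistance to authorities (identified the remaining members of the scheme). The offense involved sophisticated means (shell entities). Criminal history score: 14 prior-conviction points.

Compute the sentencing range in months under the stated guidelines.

59-66 months

Base offense level for unlawful possession of a weapon: 15.
§1 applies: 15 − 3 = 12.
§2 applies: 12 + 3 = 15.
§3 applies: 15 + 2 = 17.
§4 applies (level before this adjustment is 17 < 19, so +1): 17 + 1 = 18.
§5 applies (level before this adjustment is 18 ≥ 9, so +3): 18 + 3 = 21.
§6 applies: 21 − 3 = 18.
Final offense level: 18.
Criminal history: 14 prior points → Category 4 (11+).
Level 18 falls in the 16-20 band.
Grid: Level 16-20 × Category 4 = 59-66 months.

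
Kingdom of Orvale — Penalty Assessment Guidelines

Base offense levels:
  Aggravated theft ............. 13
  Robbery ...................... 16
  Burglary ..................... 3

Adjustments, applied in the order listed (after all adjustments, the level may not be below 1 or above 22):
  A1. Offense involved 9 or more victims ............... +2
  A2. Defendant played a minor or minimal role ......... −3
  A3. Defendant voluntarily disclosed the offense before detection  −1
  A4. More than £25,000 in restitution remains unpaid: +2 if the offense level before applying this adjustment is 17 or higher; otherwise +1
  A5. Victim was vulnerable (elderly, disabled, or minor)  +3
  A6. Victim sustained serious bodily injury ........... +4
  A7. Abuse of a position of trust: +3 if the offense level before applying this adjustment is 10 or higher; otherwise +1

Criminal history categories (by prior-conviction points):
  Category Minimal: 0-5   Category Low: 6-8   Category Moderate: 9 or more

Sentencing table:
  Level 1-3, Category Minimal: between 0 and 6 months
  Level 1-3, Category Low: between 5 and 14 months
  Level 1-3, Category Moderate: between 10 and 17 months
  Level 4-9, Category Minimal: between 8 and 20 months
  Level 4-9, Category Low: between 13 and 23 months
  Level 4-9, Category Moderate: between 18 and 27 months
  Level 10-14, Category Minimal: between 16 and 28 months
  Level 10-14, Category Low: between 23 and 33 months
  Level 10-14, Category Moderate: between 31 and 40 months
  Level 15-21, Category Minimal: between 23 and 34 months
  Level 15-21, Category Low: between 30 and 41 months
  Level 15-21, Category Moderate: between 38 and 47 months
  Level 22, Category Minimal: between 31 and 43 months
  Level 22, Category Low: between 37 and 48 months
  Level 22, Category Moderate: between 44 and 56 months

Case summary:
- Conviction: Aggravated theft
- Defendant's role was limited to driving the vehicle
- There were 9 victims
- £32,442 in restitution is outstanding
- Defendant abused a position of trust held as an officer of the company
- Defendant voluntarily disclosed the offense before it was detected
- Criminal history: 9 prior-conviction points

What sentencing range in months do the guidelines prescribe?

Base offense level for aggravated theft: 13.
A1 applies: 13 + 2 = 15.
A2 applies: 15 − 3 = 12.
A3 applies: 12 − 1 = 11.
A4 applies (level before this adjustment is 11 < 17, so +1): 11 + 1 = 12.
A6 does not apply.
A7 applies (level before this adjustment is 12 ≥ 10, so +3): 12 + 3 = 15.
Final offense level: 15.
Criminal history: 9 prior points → Category Moderate (9+).
Level 15 falls in the 15-21 band.
Grid: Level 15-21 × Category Moderate = 38-47 months.

38-47 months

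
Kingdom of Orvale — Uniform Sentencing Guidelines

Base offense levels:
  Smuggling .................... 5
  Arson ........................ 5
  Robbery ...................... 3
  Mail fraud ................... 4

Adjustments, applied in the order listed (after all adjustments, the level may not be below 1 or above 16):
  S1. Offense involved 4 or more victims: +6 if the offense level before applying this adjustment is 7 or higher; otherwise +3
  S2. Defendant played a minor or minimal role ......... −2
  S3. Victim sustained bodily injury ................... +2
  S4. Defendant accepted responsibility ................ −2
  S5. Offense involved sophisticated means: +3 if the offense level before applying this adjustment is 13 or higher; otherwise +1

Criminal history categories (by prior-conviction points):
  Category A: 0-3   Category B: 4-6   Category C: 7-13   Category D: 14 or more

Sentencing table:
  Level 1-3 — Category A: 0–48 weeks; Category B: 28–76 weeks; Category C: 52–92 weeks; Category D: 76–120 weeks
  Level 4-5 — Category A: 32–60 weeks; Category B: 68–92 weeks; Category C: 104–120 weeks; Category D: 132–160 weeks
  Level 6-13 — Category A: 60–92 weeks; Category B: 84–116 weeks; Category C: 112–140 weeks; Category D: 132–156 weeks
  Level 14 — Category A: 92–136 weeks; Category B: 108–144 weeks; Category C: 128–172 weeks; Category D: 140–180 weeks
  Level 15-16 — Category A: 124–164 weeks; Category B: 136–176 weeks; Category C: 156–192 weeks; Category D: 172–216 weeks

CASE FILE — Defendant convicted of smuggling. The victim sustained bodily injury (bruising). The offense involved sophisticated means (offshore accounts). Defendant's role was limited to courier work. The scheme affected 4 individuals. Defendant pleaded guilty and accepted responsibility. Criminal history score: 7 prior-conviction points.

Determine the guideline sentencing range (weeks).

112-140 weeks

Base offense level for smuggling: 5.
S1 applies (level before this adjustment is 5 < 7, so +3): 5 + 3 = 8.
S2 applies: 8 − 2 = 6.
S3 applies: 6 + 2 = 8.
S4 applies: 8 − 2 = 6.
S5 applies (level before this adjustment is 6 < 13, so +1): 6 + 1 = 7.
Final offense level: 7.
Criminal history: 7 prior points → Category C (7-13).
Level 7 falls in the 6-13 band.
Grid: Level 6-13 × Category C = 112-140 weeks.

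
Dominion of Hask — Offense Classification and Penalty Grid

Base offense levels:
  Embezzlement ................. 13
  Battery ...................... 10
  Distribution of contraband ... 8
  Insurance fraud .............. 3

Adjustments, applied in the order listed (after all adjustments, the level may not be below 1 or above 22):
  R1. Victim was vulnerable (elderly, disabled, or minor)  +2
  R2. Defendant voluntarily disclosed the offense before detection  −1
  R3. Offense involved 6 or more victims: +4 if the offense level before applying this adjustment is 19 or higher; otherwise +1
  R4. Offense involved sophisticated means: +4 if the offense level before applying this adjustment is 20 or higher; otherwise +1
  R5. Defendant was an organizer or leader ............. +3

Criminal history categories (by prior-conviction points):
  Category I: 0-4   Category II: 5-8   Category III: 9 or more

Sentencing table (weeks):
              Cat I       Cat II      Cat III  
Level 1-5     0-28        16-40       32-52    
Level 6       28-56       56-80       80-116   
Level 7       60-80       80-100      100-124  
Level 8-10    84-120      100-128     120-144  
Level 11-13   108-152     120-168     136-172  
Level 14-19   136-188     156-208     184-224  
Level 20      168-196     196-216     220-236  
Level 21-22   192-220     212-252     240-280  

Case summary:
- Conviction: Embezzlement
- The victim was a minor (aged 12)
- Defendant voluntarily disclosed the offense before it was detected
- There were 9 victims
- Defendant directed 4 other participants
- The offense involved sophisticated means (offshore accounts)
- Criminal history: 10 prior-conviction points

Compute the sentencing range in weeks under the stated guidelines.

Base offense level for embezzlement: 13.
R1 applies: 13 + 2 = 15.
R2 applies: 15 − 1 = 14.
R3 applies (level before this adjustment is 14 < 19, so +1): 14 + 1 = 15.
R4 applies (level before this adjustment is 15 < 20, so +1): 15 + 1 = 16.
R5 applies: 16 + 3 = 19.
Final offense level: 19.
Criminal history: 10 prior points → Category III (9+).
Level 19 falls in the 14-19 band.
Grid: Level 14-19 × Category III = 184-224 weeks.

184-224 weeks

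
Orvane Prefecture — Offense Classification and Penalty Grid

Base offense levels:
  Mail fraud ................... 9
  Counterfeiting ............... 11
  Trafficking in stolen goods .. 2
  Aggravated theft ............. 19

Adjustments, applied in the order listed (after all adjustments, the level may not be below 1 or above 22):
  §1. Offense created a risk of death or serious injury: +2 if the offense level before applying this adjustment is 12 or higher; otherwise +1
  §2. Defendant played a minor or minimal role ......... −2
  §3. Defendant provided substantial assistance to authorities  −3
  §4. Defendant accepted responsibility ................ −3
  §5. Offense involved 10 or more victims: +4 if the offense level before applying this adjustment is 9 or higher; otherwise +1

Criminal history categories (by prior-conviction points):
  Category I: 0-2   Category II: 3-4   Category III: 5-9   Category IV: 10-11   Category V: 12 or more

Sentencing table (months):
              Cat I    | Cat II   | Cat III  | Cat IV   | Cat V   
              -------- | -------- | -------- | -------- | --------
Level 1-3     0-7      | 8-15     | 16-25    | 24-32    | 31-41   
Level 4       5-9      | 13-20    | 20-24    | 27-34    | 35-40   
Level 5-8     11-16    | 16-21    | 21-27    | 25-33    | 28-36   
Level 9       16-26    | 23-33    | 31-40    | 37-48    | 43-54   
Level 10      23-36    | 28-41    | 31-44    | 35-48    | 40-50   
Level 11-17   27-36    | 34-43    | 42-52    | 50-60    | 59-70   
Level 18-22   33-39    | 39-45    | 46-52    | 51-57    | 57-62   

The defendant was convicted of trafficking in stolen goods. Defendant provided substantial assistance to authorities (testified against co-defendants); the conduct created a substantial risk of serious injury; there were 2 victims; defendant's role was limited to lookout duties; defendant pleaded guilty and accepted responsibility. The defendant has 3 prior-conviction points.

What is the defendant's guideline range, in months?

Base offense level for trafficking in stolen goods: 2.
§1 applies (level before this adjustment is 2 < 12, so +1): 2 + 1 = 3.
§2 applies: 3 − 2 = 1.
§3 applies: 1 − 3 = -2.
§4 applies: -2 − 3 = -5.
§5 does not apply.
Level -5 is below the minimum of 1; floored at 1.
Final offense level: 1.
Criminal history: 3 prior points → Category II (3-4).
Level 1 falls in the 1-3 band.
Grid: Level 1-3 × Category II = 8-15 months.

8-15 months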